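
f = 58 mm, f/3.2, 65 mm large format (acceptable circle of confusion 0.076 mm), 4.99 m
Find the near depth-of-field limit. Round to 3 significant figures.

Hyperfocal distance H = f²/(N·c) + f = 58²/(3.2 × 0.076) + 58 = 3364/0.2432 + 58 ≈ 13890.2 mm ≈ 13.89 m.
Near limit Dn = s·(H − f)/(H + s − 2f) = 4990 × (13890.2 − 58) / (13890.2 + 4990 − 2 × 58) = 4990 × 13832.2 / 18764.2 ≈ 3678.4 mm ≈ 3.68 m.

3.68 m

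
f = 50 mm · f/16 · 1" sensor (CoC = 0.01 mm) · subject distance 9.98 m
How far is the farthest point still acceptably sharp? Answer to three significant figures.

27.4 m

Hyperfocal distance H = f²/(N·c) + f = 50²/(16 × 0.01) + 50 = 2500/0.16 + 50 ≈ 15675.0 mm ≈ 15.68 m.
Far limit Df = s·(H − f)/(H − s) = 9980 × (15675.0 − 50) / (15675.0 − 9980) = 9980 × 15625.0 / 5695.0 ≈ 27381 mm ≈ 27.4 m.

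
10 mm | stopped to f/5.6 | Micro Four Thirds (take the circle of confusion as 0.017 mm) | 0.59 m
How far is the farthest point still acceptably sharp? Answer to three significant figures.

1.32 m

Hyperfocal distance H = f²/(N·c) + f = 10²/(5.6 × 0.017) + 10 = 100/0.0952 + 10 ≈ 1060.4 mm ≈ 1.060 m.
Far limit Df = s·(H − f)/(H − s) = 590 × (1060.4 − 10) / (1060.4 − 590) = 590 × 1050.4 / 470.4 ≈ 1317.4 mm ≈ 1.32 m.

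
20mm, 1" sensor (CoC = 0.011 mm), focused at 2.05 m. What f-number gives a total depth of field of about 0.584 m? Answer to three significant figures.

f/2.50

Write h = H − f = f²/(N·c). The thin-lens limits are Dn = s·h/(h + (s−f)) and Df = s·h/(h − (s−f)), so DoF = Df − Dn = 2·s·(s−f)·h / (h² − (s−f)²).
That is a quadratic in h: DoF·h² − 2·s·(s−f)·h − DoF·(s−f)² = 0 ⇒ h = (s−f)·(s + √(s² + DoF²)) / DoF = 2030 × (2050 + √(2050² + 584²)) / 584 = 2030 × (2050 + 2131.56) / 584 ≈ 14535 mm.
Then N = f²/(c·h) = 20² / (0.011 × 14535) = 400 / 159.89 ≈ 2.50.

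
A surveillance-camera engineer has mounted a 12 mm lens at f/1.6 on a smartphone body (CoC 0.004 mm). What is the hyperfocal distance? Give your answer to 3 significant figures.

Hyperfocal distance H = f²/(N·c) + f = 12²/(1.6 × 0.004) + 12 = 144/0.0064 + 12 ≈ 22512.0 mm ≈ 22.5 m.

22.5 m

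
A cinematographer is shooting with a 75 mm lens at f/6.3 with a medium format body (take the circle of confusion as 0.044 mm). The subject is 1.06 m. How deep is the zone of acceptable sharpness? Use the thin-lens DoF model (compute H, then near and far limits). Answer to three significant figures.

103 mm

Hyperfocal distance H = f²/(N·c) + f = 75²/(6.3 × 0.044) + 75 = 5625/0.2772 + 75 ≈ 20367.2 mm ≈ 20.37 m.
Near limit Dn = s·(H − f)/(H + s − 2f) = 1060 × (20367.2 − 75) / (20367.2 + 1060 − 2 × 75) = 1060 × 20292.2 / 21277.2 ≈ 1010.93 mm.
Far limit Df = s·(H − f)/(H − s) = 1060 × (20367.2 − 75) / (20367.2 − 1060) = 1060 × 20292.2 / 19307.2 ≈ 1114.08 mm.
Depth of field = Df − Dn = 1114.08 − 1010.93 ≈ 103.15 mm.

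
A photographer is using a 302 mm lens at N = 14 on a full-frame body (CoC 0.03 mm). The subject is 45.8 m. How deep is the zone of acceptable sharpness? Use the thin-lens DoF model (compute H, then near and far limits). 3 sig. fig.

20.1 m

Hyperfocal distance H = f²/(N·c) + f = 302²/(14 × 0.03) + 302 = 91204/0.42 + 302 ≈ 217454.4 mm ≈ 217.5 m.
Near limit Dn = s·(H − f)/(H + s − 2f) = 45800 × (217454.4 − 302) / (217454.4 + 45800 − 2 × 302) = 45800 × 217152.4 / 262650.4 ≈ 37866 mm.
Far limit Df = s·(H − f)/(H − s) = 45800 × (217454.4 − 302) / (217454.4 − 45800) = 45800 × 217152.4 / 171654.4 ≈ 57940 mm.
Depth of field = Df − Dn = 57940 − 37866 ≈ 20074 mm ≈ 20.1 m.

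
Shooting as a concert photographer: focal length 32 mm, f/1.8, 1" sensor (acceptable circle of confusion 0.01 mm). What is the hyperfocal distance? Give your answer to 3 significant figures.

56.9 m

Hyperfocal distance H = f²/(N·c) + f = 32²/(1.8 × 0.01) + 32 = 1024/0.018 + 32 ≈ 56920.9 mm ≈ 56.9 m.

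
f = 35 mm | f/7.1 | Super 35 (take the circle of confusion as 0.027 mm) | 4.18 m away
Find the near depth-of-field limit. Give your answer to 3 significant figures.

2.54 m

Hyperfocal distance H = f²/(N·c) + f = 35²/(7.1 × 0.027) + 35 = 1225/0.1917 + 35 ≈ 6425.2 mm ≈ 6.425 m.
Near limit Dn = s·(H − f)/(H + s − 2f) = 4180 × (6425.2 − 35) / (6425.2 + 4180 − 2 × 35) = 4180 × 6390.2 / 10535.2 ≈ 2535.4 mm ≈ 2.54 m.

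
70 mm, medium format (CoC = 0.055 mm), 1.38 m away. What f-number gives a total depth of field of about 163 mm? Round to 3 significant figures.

f/4

Write h = H − f = f²/(N·c). The thin-lens limits are Dn = s·h/(h + (s−f)) and Df = s·h/(h − (s−f)), so DoF = Df − Dn = 2·s·(s−f)·h / (h² − (s−f)²).
That is a quadratic in h: DoF·h² − 2·s·(s−f)·h − DoF·(s−f)² = 0 ⇒ h = (s−f)·(s + √(s² + DoF²)) / DoF = 1310 × (1380 + √(1380² + 163²)) / 163 = 1310 × (1380 + 1389.59) / 163 ≈ 22259 mm.
Then N = f²/(c·h) = 70² / (0.055 × 22259) = 4900 / 1224.2 ≈ 4.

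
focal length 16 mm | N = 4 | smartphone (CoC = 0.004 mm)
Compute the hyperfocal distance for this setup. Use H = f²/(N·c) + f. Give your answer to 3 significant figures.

16.0 m

Hyperfocal distance H = f²/(N·c) + f = 16²/(4 × 0.004) + 16 = 256/0.016 + 16 ≈ 16016.0 mm ≈ 16.0 m.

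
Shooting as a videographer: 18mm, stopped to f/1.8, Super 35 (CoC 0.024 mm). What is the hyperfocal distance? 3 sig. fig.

7.52 m

Hyperfocal distance H = f²/(N·c) + f = 18²/(1.8 × 0.024) + 18 = 324/0.0432 + 18 ≈ 7518.0 mm ≈ 7.52 m.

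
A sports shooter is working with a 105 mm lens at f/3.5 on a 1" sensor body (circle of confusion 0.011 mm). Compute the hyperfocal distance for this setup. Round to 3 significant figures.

Hyperfocal distance H = f²/(N·c) + f = 105²/(3.5 × 0.011) + 105 = 11025/0.0385 + 105 ≈ 286468.6 mm ≈ 286 m.

286 m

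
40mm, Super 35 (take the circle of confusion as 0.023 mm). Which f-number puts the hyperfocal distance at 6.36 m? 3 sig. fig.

f/11

Rearrange H = f²/(N·c) + f for N: N = f² / ((H − f)·c).
N = 40² / ((6360 − 40) × 0.023) = 1600 / 145.4 ≈ 11.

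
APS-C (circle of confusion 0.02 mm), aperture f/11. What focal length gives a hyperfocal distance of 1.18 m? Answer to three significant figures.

16.0 mm

From H = f²/(N·c) + f, with f ≪ H: f ≈ √(H·N·c) = √(1180 × 11 × 0.02) = √259.60 ≈ 16.11 mm.
Exact: f² + N·c·f − N·c·H = 0 ⇒ f = (−N·c + √((N·c)² + 4·N·c·H))/2 = (−0.22 + √1038.4)/2 ≈ 16.002 mm ≈ 16.0 mm.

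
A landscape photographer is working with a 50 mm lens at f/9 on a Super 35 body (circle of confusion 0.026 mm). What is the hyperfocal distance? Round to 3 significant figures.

Hyperfocal distance H = f²/(N·c) + f = 50²/(9 × 0.026) + 50 = 2500/0.234 + 50 ≈ 10733.8 mm ≈ 10.7 m.

10.7 m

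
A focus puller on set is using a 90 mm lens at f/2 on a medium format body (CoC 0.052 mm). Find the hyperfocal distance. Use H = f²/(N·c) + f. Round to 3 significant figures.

Hyperfocal distance H = f²/(N·c) + f = 90²/(2 × 0.052) + 90 = 8100/0.104 + 90 ≈ 77974.6 mm ≈ 78.0 m.

78.0 m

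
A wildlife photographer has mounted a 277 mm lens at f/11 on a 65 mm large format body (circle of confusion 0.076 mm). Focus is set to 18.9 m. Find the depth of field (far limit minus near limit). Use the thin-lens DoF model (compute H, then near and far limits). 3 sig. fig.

Hyperfocal distance H = f²/(N·c) + f = 277²/(11 × 0.076) + 277 = 76729/0.836 + 277 ≈ 92058.1 mm ≈ 92.06 m.
Near limit Dn = s·(H − f)/(H + s − 2f) = 18900 × (92058.1 − 277) / (92058.1 + 18900 − 2 × 277) = 18900 × 91781.1 / 110404.1 ≈ 15711.9 mm.
Far limit Df = s·(H − f)/(H − s) = 18900 × (92058.1 − 277) / (92058.1 − 18900) = 18900 × 91781.1 / 73158.1 ≈ 23711.2 mm.
Depth of field = Df − Dn = 23711.2 − 15711.9 ≈ 7999.3 mm ≈ 8.00 m.

8.00 m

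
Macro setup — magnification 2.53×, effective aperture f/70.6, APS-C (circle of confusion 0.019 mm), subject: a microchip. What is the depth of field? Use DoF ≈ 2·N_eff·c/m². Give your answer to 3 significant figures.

0.419 mm

At magnification m, DoF ≈ 2·N_eff·c/m² = 2 × 70.6 × 0.019 / 2.53² = 2.683 / 6.401 ≈ 0.419 mm.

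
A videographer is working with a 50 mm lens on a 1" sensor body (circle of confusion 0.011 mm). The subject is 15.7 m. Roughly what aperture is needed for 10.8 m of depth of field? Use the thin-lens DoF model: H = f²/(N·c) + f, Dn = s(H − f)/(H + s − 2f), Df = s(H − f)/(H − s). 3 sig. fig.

Write h = H − f = f²/(N·c). The thin-lens limits are Dn = s·h/(h + (s−f)) and Df = s·h/(h − (s−f)), so DoF = Df − Dn = 2·s·(s−f)·h / (h² − (s−f)²).
That is a quadratic in h: DoF·h² − 2·s·(s−f)·h − DoF·(s−f)² = 0 ⇒ h = (s−f)·(s + √(s² + DoF²)) / DoF = 15650 × (15700 + √(15700² + 10800²)) / 10800 = 15650 × (15700 + 19056.0) / 10800 ≈ 50364 mm.
Then N = f²/(c·h) = 50² / (0.011 × 50364) = 2500 / 554.00 ≈ 4.51.

f/4.51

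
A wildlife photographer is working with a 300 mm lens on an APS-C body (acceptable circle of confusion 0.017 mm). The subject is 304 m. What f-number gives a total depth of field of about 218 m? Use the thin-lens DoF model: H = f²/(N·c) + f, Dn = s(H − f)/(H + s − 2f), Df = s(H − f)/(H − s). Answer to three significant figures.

f/5.60

Write h = H − f = f²/(N·c). The thin-lens limits are Dn = s·h/(h + (s−f)) and Df = s·h/(h − (s−f)), so DoF = Df − Dn = 2·s·(s−f)·h / (h² − (s−f)²).
That is a quadratic in h: DoF·h² − 2·s·(s−f)·h − DoF·(s−f)² = 0 ⇒ h = (s−f)·(s + √(s² + DoF²)) / DoF = 303700 × (304000 + √(304000² + 218000²)) / 218000 = 303700 × (304000 + 374086) / 218000 ≈ 944654 mm.
Then N = f²/(c·h) = 300² / (0.017 × 944654) = 90000 / 16059 ≈ 5.60.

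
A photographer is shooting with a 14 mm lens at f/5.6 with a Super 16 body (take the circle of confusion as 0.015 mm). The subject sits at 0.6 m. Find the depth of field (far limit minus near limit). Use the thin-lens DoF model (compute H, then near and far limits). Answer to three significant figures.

Hyperfocal distance H = f²/(N·c) + f = 14²/(5.6 × 0.015) + 14 = 196/0.084 + 14 ≈ 2347.3 mm ≈ 2.347 m.
Near limit Dn = s·(H − f)/(H + s − 2f) = 600 × (2347.3 − 14) / (2347.3 + 600 − 2 × 14) = 600 × 2333.3 / 2919.3 ≈ 479.56 mm.
Far limit Df = s·(H − f)/(H − s) = 600 × (2347.3 − 14) / (2347.3 − 600) = 600 × 2333.3 / 1747.3 ≈ 801.22 mm.
Depth of field = Df − Dn = 801.22 − 479.56 ≈ 321.66 mm.

322 mm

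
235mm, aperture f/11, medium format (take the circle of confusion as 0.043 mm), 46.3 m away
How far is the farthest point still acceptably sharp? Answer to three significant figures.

76.5 m

Hyperfocal distance H = f²/(N·c) + f = 235²/(11 × 0.043) + 235 = 55225/0.473 + 235 ≈ 116989.8 mm ≈ 117.0 m.
Far limit Df = s·(H − f)/(H − s) = 46300 × (116989.8 − 235) / (116989.8 − 46300) = 46300 × 116754.8 / 70689.8 ≈ 76471 mm ≈ 76.5 m.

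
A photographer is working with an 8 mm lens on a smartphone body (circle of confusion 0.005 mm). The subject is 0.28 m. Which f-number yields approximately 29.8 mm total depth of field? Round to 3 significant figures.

Write h = H − f = f²/(N·c). The thin-lens limits are Dn = s·h/(h + (s−f)) and Df = s·h/(h − (s−f)), so DoF = Df − Dn = 2·s·(s−f)·h / (h² − (s−f)²).
That is a quadratic in h: DoF·h² − 2·s·(s−f)·h − DoF·(s−f)² = 0 ⇒ h = (s−f)·(s + √(s² + DoF²)) / DoF = 272 × (280 + √(280² + 29.8²)) / 29.8 = 272 × (280 + 281.581) / 29.8 ≈ 5125.8 mm.
Then N = f²/(c·h) = 8² / (0.005 × 5125.8) = 64 / 25.629 ≈ 2.50.

f/2.50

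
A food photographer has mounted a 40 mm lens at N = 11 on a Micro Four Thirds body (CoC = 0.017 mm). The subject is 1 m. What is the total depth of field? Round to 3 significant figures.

227 mm

Hyperfocal distance H = f²/(N·c) + f = 40²/(11 × 0.017) + 40 = 1600/0.187 + 40 ≈ 8596.1 mm ≈ 8.596 m.
Near limit Dn = s·(H − f)/(H + s − 2f) = 1000 × (8596.1 − 40) / (8596.1 + 1000 − 2 × 40) = 1000 × 8556.1 / 9516.1 ≈ 899.12 mm.
Far limit Df = s·(H − f)/(H − s) = 1000 × (8596.1 − 40) / (8596.1 − 1000) = 1000 × 8556.1 / 7596.1 ≈ 1126.38 mm.
Depth of field = Df − Dn = 1126.38 − 899.12 ≈ 227.26 mm.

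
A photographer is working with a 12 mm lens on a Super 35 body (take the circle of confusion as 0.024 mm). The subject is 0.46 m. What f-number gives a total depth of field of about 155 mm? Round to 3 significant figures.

f/2.20

Write h = H − f = f²/(N·c). The thin-lens limits are Dn = s·h/(h + (s−f)) and Df = s·h/(h − (s−f)), so DoF = Df − Dn = 2·s·(s−f)·h / (h² − (s−f)²).
That is a quadratic in h: DoF·h² − 2·s·(s−f)·h − DoF·(s−f)² = 0 ⇒ h = (s−f)·(s + √(s² + DoF²)) / DoF = 448 × (460 + √(460² + 155²)) / 155 = 448 × (460 + 485.412) / 155 ≈ 2732.5 mm.
Then N = f²/(c·h) = 12² / (0.024 × 2732.5) = 144 / 65.581 ≈ 2.20.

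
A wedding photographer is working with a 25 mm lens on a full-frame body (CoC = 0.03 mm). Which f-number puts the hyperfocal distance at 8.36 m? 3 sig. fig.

f/2.50

Rearrange H = f²/(N·c) + f for N: N = f² / ((H − f)·c).
N = 25² / ((8360 − 25) × 0.03) = 625 / 250.0 ≈ 2.50.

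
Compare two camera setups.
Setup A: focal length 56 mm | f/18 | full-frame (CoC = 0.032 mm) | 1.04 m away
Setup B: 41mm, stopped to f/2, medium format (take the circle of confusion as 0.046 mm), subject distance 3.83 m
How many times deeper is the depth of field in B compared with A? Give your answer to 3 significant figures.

Setup A: H = 56²/(18×0.032) + 56 ≈ 5500.4 mm; DoF = Df − Dn = 1269.43 − 880.81 ≈ 388.62 mm.
Setup B: H = 41²/(2×0.046) + 41 ≈ 18312.7 mm; DoF = Df − Dn = 4832.0 − 3172.2 ≈ 1659.8 mm.
Ratio = 1659.8 / 388.62 ≈ 4.27.

4.27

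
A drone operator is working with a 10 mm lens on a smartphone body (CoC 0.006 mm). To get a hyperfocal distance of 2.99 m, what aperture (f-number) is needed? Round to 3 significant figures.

f/5.59

Rearrange H = f²/(N·c) + f for N: N = f² / ((H − f)·c).
N = 10² / ((2990 − 10) × 0.006) = 100 / 17.88 ≈ 5.59.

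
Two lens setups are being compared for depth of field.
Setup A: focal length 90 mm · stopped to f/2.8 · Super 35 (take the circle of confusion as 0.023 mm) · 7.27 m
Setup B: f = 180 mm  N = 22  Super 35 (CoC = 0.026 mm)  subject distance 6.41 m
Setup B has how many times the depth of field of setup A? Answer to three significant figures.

1.71

Setup A: H = 90²/(2.8×0.023) + 90 ≈ 125866.4 mm; DoF = Df − Dn = 7710.14 − 6877.40 ≈ 832.74 mm.
Setup B: H = 180²/(22×0.026) + 180 ≈ 56823.4 mm; DoF = Df − Dn = 7202.1 − 5774.8 ≈ 1427.3 mm.
Ratio = 1427.3 / 832.74 ≈ 1.71.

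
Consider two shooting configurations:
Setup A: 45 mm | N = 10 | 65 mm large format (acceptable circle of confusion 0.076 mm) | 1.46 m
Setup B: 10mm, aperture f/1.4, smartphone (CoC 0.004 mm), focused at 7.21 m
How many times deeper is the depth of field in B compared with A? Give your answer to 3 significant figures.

Setup A: H = 45²/(10×0.076) + 45 ≈ 2709.5 mm; DoF = Df − Dn = 3113.4 − 953.6 ≈ 2159.8 mm.
Setup B: H = 10²/(1.4×0.004) + 10 ≈ 17867.1 mm; DoF = Df − Dn = 12081.1 − 5138.3 ≈ 6942.8 mm.
Ratio = 6942.8 / 2159.8 ≈ 3.21.

3.21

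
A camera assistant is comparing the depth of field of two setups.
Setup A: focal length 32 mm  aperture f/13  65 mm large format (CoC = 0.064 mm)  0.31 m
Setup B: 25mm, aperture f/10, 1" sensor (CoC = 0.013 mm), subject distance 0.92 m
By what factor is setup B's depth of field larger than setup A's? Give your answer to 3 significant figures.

Setup A: H = 32²/(13×0.064) + 32 ≈ 1262.8 mm; DoF = Df − Dn = 400.45 − 252.88 ≈ 147.57 mm.
Setup B: H = 25²/(10×0.013) + 25 ≈ 4832.7 mm; DoF = Df − Dn = 1130.44 − 775.61 ≈ 354.83 mm.
Ratio = 354.83 / 147.57 ≈ 2.40.

2.40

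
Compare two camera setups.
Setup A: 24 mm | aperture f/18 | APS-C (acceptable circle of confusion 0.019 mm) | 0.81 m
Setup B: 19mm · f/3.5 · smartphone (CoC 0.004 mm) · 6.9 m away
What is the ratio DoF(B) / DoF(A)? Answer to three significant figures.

4.10

Setup A: H = 24²/(18×0.019) + 24 ≈ 1708.2 mm; DoF = Df − Dn = 1518.81 − 552.26 ≈ 966.55 mm.
Setup B: H = 19²/(3.5×0.004) + 19 ≈ 25804.7 mm; DoF = Df − Dn = 9411.5 − 5446.6 ≈ 3964.9 mm.
Ratio = 3964.9 / 966.55 ≈ 4.10.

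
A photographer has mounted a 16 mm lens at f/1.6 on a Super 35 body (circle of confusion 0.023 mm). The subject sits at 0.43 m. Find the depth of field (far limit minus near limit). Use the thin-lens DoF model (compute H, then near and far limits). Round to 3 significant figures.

51.4 mm

Hyperfocal distance H = f²/(N·c) + f = 16²/(1.6 × 0.023) + 16 = 256/0.0368 + 16 ≈ 6972.5 mm ≈ 6.973 m.
Near limit Dn = s·(H − f)/(H + s − 2f) = 430 × (6972.5 − 16) / (6972.5 + 430 − 2 × 16) = 430 × 6956.5 / 7370.5 ≈ 405.847 mm.
Far limit Df = s·(H − f)/(H − s) = 430 × (6972.5 − 16) / (6972.5 − 430) = 430 × 6956.5 / 6542.5 ≈ 457.210 mm.
Depth of field = Df − Dn = 457.210 − 405.847 ≈ 51.363 mm.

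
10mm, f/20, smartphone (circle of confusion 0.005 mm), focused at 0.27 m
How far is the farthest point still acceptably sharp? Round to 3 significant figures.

Hyperfocal distance H = f²/(N·c) + f = 10²/(20 × 0.005) + 10 = 100/0.1 + 10 ≈ 1010.0 mm ≈ 1.010 m.
Far limit Df = s·(H − f)/(H − s) = 270 × (1010.0 − 10) / (1010.0 − 270) = 270 × 1000.0 / 740.0 ≈ 364.86 mm.

365 mm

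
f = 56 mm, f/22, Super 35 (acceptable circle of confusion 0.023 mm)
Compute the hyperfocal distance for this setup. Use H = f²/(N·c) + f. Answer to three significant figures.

Hyperfocal distance H = f²/(N·c) + f = 56²/(22 × 0.023) + 56 = 3136/0.506 + 56 ≈ 6253.6 mm ≈ 6.25 m.

6.25 m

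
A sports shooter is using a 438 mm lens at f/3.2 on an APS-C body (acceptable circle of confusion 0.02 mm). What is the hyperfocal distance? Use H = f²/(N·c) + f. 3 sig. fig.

Hyperfocal distance H = f²/(N·c) + f = 438²/(3.2 × 0.02) + 438 = 191844/0.064 + 438 ≈ 2998000.5 mm ≈ 3000 m.

3000 m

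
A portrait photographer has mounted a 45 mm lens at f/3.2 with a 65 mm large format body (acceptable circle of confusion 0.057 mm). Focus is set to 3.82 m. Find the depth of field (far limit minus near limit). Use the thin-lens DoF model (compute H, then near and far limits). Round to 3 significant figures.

Hyperfocal distance H = f²/(N·c) + f = 45²/(3.2 × 0.057) + 45 = 2025/0.1824 + 45 ≈ 11147.0 mm ≈ 11.15 m.
Near limit Dn = s·(H − f)/(H + s − 2f) = 3820 × (11147.0 − 45) / (11147.0 + 3820 − 2 × 45) = 3820 × 11102.0 / 14877.0 ≈ 2850.7 mm.
Far limit Df = s·(H − f)/(H − s) = 3820 × (11147.0 − 45) / (11147.0 − 3820) = 3820 × 11102.0 / 7327.0 ≈ 5788.1 mm.
Depth of field = Df − Dn = 5788.1 − 2850.7 ≈ 2937.4 mm ≈ 2.94 m.

2.94 m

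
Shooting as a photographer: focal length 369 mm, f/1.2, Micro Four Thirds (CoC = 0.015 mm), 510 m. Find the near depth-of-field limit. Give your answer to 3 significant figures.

Hyperfocal distance H = f²/(N·c) + f = 369²/(1.2 × 0.015) + 369 = 136161/0.018 + 369 ≈ 7564869.0 mm ≈ 7565 m.
Near limit Dn = s·(H − f)/(H + s − 2f) = 510000 × (7564869.0 − 369) / (7564869.0 + 510000 − 2 × 369) = 510000 × 7564500.0 / 8074131.0 ≈ 477809 mm ≈ 478 m.

478 m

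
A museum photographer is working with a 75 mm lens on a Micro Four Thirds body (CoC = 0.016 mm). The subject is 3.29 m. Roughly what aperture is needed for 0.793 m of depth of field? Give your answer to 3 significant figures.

f/13

Write h = H − f = f²/(N·c). The thin-lens limits are Dn = s·h/(h + (s−f)) and Df = s·h/(h − (s−f)), so DoF = Df − Dn = 2·s·(s−f)·h / (h² − (s−f)²).
That is a quadratic in h: DoF·h² − 2·s·(s−f)·h − DoF·(s−f)² = 0 ⇒ h = (s−f)·(s + √(s² + DoF²)) / DoF = 3215 × (3290 + √(3290² + 793²)) / 793 = 3215 × (3290 + 3384.22) / 793 ≈ 27059 mm.
Then N = f²/(c·h) = 75² / (0.016 × 27059) = 5625 / 432.94 ≈ 13.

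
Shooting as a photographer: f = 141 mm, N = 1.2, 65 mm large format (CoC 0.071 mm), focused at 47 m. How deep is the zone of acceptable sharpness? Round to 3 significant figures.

19.7 m

Hyperfocal distance H = f²/(N·c) + f = 141²/(1.2 × 0.071) + 141 = 19881/0.0852 + 141 ≈ 233486.1 mm ≈ 233.5 m.
Near limit Dn = s·(H − f)/(H + s − 2f) = 47000 × (233486.1 − 141) / (233486.1 + 47000 − 2 × 141) = 47000 × 233345.1 / 280204.1 ≈ 39140 mm.
Far limit Df = s·(H − f)/(H − s) = 47000 × (233486.1 − 141) / (233486.1 − 47000) = 47000 × 233345.1 / 186486.1 ≈ 58810 mm.
Depth of field = Df − Dn = 58810 − 39140 ≈ 19670 mm ≈ 19.7 m.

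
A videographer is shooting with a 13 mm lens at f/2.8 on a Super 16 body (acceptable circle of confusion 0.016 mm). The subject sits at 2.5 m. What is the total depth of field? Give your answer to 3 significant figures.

Hyperfocal distance H = f²/(N·c) + f = 13²/(2.8 × 0.016) + 13 = 169/0.0448 + 13 ≈ 3785.3 mm ≈ 3.785 m.
Near limit Dn = s·(H − f)/(H + s − 2f) = 2500 × (3785.3 − 13) / (3785.3 + 2500 − 2 × 13) = 2500 × 3772.3 / 6259.3 ≈ 1506.7 mm.
Far limit Df = s·(H − f)/(H − s) = 2500 × (3785.3 − 13) / (3785.3 − 2500) = 2500 × 3772.3 / 1285.3 ≈ 7337.3 mm.
Depth of field = Df − Dn = 7337.3 − 1506.7 ≈ 5830.6 mm ≈ 5.83 m.

5.83 m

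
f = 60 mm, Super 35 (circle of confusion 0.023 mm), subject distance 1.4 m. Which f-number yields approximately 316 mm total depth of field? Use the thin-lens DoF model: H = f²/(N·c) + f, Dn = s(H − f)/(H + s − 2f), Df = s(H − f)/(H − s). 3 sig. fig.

Write h = H − f = f²/(N·c). The thin-lens limits are Dn = s·h/(h + (s−f)) and Df = s·h/(h − (s−f)), so DoF = Df − Dn = 2·s·(s−f)·h / (h² − (s−f)²).
That is a quadratic in h: DoF·h² − 2·s·(s−f)·h − DoF·(s−f)² = 0 ⇒ h = (s−f)·(s + √(s² + DoF²)) / DoF = 1340 × (1400 + √(1400² + 316²)) / 316 = 1340 × (1400 + 1435.22) / 316 ≈ 12023 mm.
Then N = f²/(c·h) = 60² / (0.023 × 12023) = 3600 / 276.52 ≈ 13.

f/13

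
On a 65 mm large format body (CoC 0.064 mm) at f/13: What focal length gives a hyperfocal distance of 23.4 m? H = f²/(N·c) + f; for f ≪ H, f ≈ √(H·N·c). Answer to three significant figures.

139 mm

From H = f²/(N·c) + f, with f ≪ H: f ≈ √(H·N·c) = √(23400 × 13 × 0.064) = √19469 ≈ 139.5 mm.
Exact: f² + N·c·f − N·c·H = 0 ⇒ f = (−N·c + √((N·c)² + 4·N·c·H))/2 = (−0.832 + √77876)/2 ≈ 139.12 mm ≈ 139 mm.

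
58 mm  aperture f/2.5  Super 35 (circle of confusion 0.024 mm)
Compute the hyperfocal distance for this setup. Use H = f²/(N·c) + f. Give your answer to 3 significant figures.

Hyperfocal distance H = f²/(N·c) + f = 58²/(2.5 × 0.024) + 58 = 3364/0.06 + 58 ≈ 56124.7 mm ≈ 56.1 m.

56.1 m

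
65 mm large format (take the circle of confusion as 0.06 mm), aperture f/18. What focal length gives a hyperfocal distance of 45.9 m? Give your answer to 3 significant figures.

From H = f²/(N·c) + f, with f ≪ H: f ≈ √(H·N·c) = √(45900 × 18 × 0.06) = √49572 ≈ 222.6 mm.
Exact: f² + N·c·f − N·c·H = 0 ⇒ f = (−N·c + √((N·c)² + 4·N·c·H))/2 = (−1.08 + √198289)/2 ≈ 222.11 mm ≈ 222 mm.

222 mm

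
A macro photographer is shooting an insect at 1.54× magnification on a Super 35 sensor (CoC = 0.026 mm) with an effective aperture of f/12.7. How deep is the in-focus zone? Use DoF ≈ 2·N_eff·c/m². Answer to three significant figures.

At magnification m, DoF ≈ 2·N_eff·c/m² = 2 × 12.7 × 0.026 / 1.54² = 0.6604 / 2.372 ≈ 0.278 mm.

0.278 mm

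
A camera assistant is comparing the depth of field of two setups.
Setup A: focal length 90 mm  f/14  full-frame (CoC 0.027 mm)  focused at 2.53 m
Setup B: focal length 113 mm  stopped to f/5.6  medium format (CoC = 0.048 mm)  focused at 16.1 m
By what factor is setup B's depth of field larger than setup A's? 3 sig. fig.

20.9

Setup A: H = 90²/(14×0.027) + 90 ≈ 21518.6 mm; DoF = Df − Dn = 2855.10 − 2271.37 ≈ 583.73 mm.
Setup B: H = 113²/(5.6×0.048) + 113 ≈ 47616.7 mm; DoF = Df − Dn = 24267 − 12046 ≈ 12221 mm.
Ratio = 12221 / 583.73 ≈ 20.9.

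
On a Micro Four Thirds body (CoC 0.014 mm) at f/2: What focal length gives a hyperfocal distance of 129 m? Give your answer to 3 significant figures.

From H = f²/(N·c) + f, with f ≪ H: f ≈ √(H·N·c) = √(129000 × 2 × 0.014) = √3612.0 ≈ 60.10 mm.
The +f correction barely moves this — solving exactly, f² + N·c·f − N·c·H = 0 ⇒ f = (−N·c + √((N·c)² + 4·N·c·H))/2 = (−0.028 + √14448)/2 ≈ 60.086 mm, so f ≈ 60.1 mm.

60.1 mm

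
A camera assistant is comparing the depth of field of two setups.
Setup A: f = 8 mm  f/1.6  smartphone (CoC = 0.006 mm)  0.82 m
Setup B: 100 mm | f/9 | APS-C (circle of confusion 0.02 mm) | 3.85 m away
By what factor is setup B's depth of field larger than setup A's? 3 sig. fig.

2.58

Setup A: H = 8²/(1.6×0.006) + 8 ≈ 6674.7 mm; DoF = Df − Dn = 933.73 − 730.97 ≈ 202.76 mm.
Setup B: H = 100²/(9×0.02) + 100 ≈ 55655.6 mm; DoF = Df − Dn = 4128.69 − 3606.56 ≈ 522.13 mm.
Ratio = 522.13 / 202.76 ≈ 2.58.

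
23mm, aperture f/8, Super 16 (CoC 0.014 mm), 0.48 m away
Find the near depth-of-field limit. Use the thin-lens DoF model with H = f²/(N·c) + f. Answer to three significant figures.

438 mm

Hyperfocal distance H = f²/(N·c) + f = 23²/(8 × 0.014) + 23 = 529/0.112 + 23 ≈ 4746.2 mm ≈ 4.746 m.
Near limit Dn = s·(H − f)/(H + s − 2f) = 480 × (4746.2 − 23) / (4746.2 + 480 − 2 × 23) = 480 × 4723.2 / 5180.2 ≈ 437.65 mm.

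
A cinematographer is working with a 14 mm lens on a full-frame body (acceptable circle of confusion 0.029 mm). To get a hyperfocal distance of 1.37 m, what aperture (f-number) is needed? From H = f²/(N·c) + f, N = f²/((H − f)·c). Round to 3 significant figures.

f/4.98

Rearrange H = f²/(N·c) + f for N: N = f² / ((H − f)·c).
N = 14² / ((1370 − 14) × 0.029) = 196 / 39.32 ≈ 4.98.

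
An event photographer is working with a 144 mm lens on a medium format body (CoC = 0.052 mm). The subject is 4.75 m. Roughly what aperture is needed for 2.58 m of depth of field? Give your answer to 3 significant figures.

Write h = H − f = f²/(N·c). The thin-lens limits are Dn = s·h/(h + (s−f)) and Df = s·h/(h − (s−f)), so DoF = Df − Dn = 2·s·(s−f)·h / (h² − (s−f)²).
That is a quadratic in h: DoF·h² − 2·s·(s−f)·h − DoF·(s−f)² = 0 ⇒ h = (s−f)·(s + √(s² + DoF²)) / DoF = 4606 × (4750 + √(4750² + 2580²)) / 2580 = 4606 × (4750 + 5405.45) / 2580 ≈ 18130 mm.
Then N = f²/(c·h) = 144² / (0.052 × 18130) = 20736 / 942.77 ≈ 22.

f/22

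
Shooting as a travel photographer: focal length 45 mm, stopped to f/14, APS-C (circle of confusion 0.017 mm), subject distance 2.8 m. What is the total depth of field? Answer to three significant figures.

Hyperfocal distance H = f²/(N·c) + f = 45²/(14 × 0.017) + 45 = 2025/0.238 + 45 ≈ 8553.4 mm ≈ 8.553 m.
Near limit Dn = s·(H − f)/(H + s − 2f) = 2800 × (8553.4 − 45) / (8553.4 + 2800 − 2 × 45) = 2800 × 8508.4 / 11263.4 ≈ 2115.1 mm.
Far limit Df = s·(H − f)/(H − s) = 2800 × (8553.4 − 45) / (8553.4 − 2800) = 2800 × 8508.4 / 5753.4 ≈ 4140.8 mm.
Depth of field = Df − Dn = 4140.8 − 2115.1 ≈ 2025.7 mm ≈ 2.03 m.

2.03 m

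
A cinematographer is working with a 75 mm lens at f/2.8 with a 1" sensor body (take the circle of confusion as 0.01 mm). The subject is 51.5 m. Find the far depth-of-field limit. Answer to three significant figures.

Hyperfocal distance H = f²/(N·c) + f = 75²/(2.8 × 0.01) + 75 = 5625/0.028 + 75 ≈ 200967.9 mm ≈ 201.0 m.
Far limit Df = s·(H − f)/(H − s) = 51500 × (200967.9 − 75) / (200967.9 − 51500) = 51500 × 200892.9 / 149467.9 ≈ 69219 mm ≈ 69.2 m.

69.2 m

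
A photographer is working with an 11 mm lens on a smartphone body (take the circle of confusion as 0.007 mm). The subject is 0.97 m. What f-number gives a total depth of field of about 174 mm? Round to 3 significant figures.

f/1.60

Write h = H − f = f²/(N·c). The thin-lens limits are Dn = s·h/(h + (s−f)) and Df = s·h/(h − (s−f)), so DoF = Df − Dn = 2·s·(s−f)·h / (h² − (s−f)²).
That is a quadratic in h: DoF·h² − 2·s·(s−f)·h − DoF·(s−f)² = 0 ⇒ h = (s−f)·(s + √(s² + DoF²)) / DoF = 959 × (970 + √(970² + 174²)) / 174 = 959 × (970 + 985.483) / 174 ≈ 10778 mm.
Then N = f²/(c·h) = 11² / (0.007 × 10778) = 121 / 75.443 ≈ 1.60.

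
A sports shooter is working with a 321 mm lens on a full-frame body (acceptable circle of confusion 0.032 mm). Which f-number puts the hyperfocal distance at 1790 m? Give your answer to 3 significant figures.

f/1.80

Rearrange H = f²/(N·c) + f for N: N = f² / ((H − f)·c).
N = 321² / ((1790000 − 321) × 0.032) = 103041 / 57270 ≈ 1.80.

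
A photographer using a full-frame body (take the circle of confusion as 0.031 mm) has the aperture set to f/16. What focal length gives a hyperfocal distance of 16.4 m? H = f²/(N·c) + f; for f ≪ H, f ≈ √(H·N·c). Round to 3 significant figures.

89.9 mm

From H = f²/(N·c) + f, with f ≪ H: f ≈ √(H·N·c) = √(16400 × 16 × 0.031) = √8134.4 ≈ 90.19 mm.
Exact: f² + N·c·f − N·c·H = 0 ⇒ f = (−N·c + √((N·c)² + 4·N·c·H))/2 = (−0.496 + √32538)/2 ≈ 89.943 mm ≈ 89.9 mm.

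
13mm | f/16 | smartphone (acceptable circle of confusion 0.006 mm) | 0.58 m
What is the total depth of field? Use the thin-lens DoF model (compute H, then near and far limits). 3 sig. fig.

417 mm

Hyperfocal distance H = f²/(N·c) + f = 13²/(16 × 0.006) + 13 = 169/0.096 + 13 ≈ 1773.4 mm ≈ 1.773 m.
Near limit Dn = s·(H − f)/(H + s − 2f) = 580 × (1773.4 − 13) / (1773.4 + 580 − 2 × 13) = 580 × 1760.4 / 2327.4 ≈ 438.70 mm.
Far limit Df = s·(H − f)/(H − s) = 580 × (1773.4 − 13) / (1773.4 − 580) = 580 × 1760.4 / 1193.4 ≈ 855.56 mm.
Depth of field = Df − Dn = 855.56 − 438.70 ≈ 416.86 mm.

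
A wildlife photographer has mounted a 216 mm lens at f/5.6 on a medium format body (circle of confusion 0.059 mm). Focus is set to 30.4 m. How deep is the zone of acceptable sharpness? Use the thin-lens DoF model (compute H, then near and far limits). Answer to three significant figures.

13.6 m

Hyperfocal distance H = f²/(N·c) + f = 216²/(5.6 × 0.059) + 216 = 46656/0.3304 + 216 ≈ 141426.7 mm ≈ 141.4 m.
Near limit Dn = s·(H − f)/(H + s − 2f) = 30400 × (141426.7 − 216) / (141426.7 + 30400 − 2 × 216) = 30400 × 141210.7 / 171394.7 ≈ 25046 mm.
Far limit Df = s·(H − f)/(H − s) = 30400 × (141426.7 − 216) / (141426.7 − 30400) = 30400 × 141210.7 / 111026.7 ≈ 38665 mm.
Depth of field = Df − Dn = 38665 − 25046 ≈ 13619 mm ≈ 13.6 m.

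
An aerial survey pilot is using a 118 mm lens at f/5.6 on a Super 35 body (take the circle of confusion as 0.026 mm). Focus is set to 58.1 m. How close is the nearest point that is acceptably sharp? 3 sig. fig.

Hyperfocal distance H = f²/(N·c) + f = 118²/(5.6 × 0.026) + 118 = 13924/0.1456 + 118 ≈ 95749.9 mm ≈ 95.75 m.
Near limit Dn = s·(H − f)/(H + s − 2f) = 58100 × (95749.9 − 118) / (95749.9 + 58100 − 2 × 118) = 58100 × 95631.9 / 153613.9 ≈ 36170 mm ≈ 36.2 m.

36.2 m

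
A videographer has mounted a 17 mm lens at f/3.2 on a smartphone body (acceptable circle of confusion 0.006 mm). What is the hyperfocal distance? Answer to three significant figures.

Hyperfocal distance H = f²/(N·c) + f = 17²/(3.2 × 0.006) + 17 = 289/0.0192 + 17 ≈ 15069.1 mm ≈ 15.1 m.

15.1 m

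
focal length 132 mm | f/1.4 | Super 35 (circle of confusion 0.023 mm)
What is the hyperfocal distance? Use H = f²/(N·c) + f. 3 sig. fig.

Hyperfocal distance H = f²/(N·c) + f = 132²/(1.4 × 0.023) + 132 = 17424/0.0322 + 132 ≈ 541250.0 mm ≈ 541 m.

541 m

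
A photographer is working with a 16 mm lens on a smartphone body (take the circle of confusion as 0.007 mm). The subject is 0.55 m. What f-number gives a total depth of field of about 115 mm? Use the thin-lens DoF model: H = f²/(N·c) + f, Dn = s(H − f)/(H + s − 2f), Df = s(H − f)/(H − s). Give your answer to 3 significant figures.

f/7.08

Write h = H − f = f²/(N·c). The thin-lens limits are Dn = s·h/(h + (s−f)) and Df = s·h/(h − (s−f)), so DoF = Df − Dn = 2·s·(s−f)·h / (h² − (s−f)²).
That is a quadratic in h: DoF·h² − 2·s·(s−f)·h − DoF·(s−f)² = 0 ⇒ h = (s−f)·(s + √(s² + DoF²)) / DoF = 534 × (550 + √(550² + 115²)) / 115 = 534 × (550 + 561.894) / 115 ≈ 5163.1 mm.
Then N = f²/(c·h) = 16² / (0.007 × 5163.1) = 256 / 36.141 ≈ 7.08.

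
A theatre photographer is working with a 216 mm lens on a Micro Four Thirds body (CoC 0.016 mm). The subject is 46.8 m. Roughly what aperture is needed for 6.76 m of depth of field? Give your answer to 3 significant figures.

f/4.50

Write h = H − f = f²/(N·c). The thin-lens limits are Dn = s·h/(h + (s−f)) and Df = s·h/(h − (s−f)), so DoF = Df − Dn = 2·s·(s−f)·h / (h² − (s−f)²).
That is a quadratic in h: DoF·h² − 2·s·(s−f)·h − DoF·(s−f)² = 0 ⇒ h = (s−f)·(s + √(s² + DoF²)) / DoF = 46584 × (46800 + √(46800² + 6760²)) / 6760 = 46584 × (46800 + 47285.7) / 6760 ≈ 648356 mm.
Then N = f²/(c·h) = 216² / (0.016 × 648356) = 46656 / 10374 ≈ 4.50.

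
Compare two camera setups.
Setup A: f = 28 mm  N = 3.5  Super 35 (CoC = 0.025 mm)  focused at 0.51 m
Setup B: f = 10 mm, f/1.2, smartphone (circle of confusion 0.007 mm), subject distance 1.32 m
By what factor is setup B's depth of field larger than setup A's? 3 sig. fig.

Setup A: H = 28²/(3.5×0.025) + 28 ≈ 8988.0 mm; DoF = Df − Dn = 538.995 − 483.965 ≈ 55.030 mm.
Setup B: H = 10²/(1.2×0.007) + 10 ≈ 11914.8 mm; DoF = Df − Dn = 1483.21 − 1189.15 ≈ 294.06 mm.
Ratio = 294.06 / 55.030 ≈ 5.34.

5.34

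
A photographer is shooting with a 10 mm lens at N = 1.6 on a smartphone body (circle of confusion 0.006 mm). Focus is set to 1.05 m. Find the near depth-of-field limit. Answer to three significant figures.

0.955 m

Hyperfocal distance H = f²/(N·c) + f = 10²/(1.6 × 0.006) + 10 = 100/0.0096 + 10 ≈ 10426.7 mm ≈ 10.43 m.
Near limit Dn = s·(H − f)/(H + s − 2f) = 1050 × (10426.7 − 10) / (10426.7 + 1050 − 2 × 10) = 1050 × 10416.7 / 11456.7 ≈ 954.68 mm ≈ 0.955 m.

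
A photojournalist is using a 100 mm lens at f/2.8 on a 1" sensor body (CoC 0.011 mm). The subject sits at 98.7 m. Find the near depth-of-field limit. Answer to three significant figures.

Hyperfocal distance H = f²/(N·c) + f = 100²/(2.8 × 0.011) + 100 = 10000/0.0308 + 100 ≈ 324775.3 mm ≈ 324.8 m.
Near limit Dn = s·(H − f)/(H + s − 2f) = 98700 × (324775.3 − 100) / (324775.3 + 98700 − 2 × 100) = 98700 × 324675.3 / 423275.3 ≈ 75708 mm ≈ 75.7 m.

75.7 m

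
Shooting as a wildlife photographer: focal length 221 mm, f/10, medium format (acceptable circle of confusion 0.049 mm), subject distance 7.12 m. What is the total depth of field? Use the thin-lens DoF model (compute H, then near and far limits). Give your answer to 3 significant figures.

Hyperfocal distance H = f²/(N·c) + f = 221²/(10 × 0.049) + 221 = 48841/0.49 + 221 ≈ 99896.5 mm ≈ 99.90 m.
Near limit Dn = s·(H − f)/(H + s − 2f) = 7120 × (99896.5 − 221) / (99896.5 + 7120 − 2 × 221) = 7120 × 99675.5 / 106574.5 ≈ 6659.09 mm.
Far limit Df = s·(H − f)/(H − s) = 7120 × (99896.5 − 221) / (99896.5 − 7120) = 7120 × 99675.5 / 92776.5 ≈ 7649.45 mm.
Depth of field = Df − Dn = 7649.45 − 6659.09 ≈ 990.36 mm ≈ 0.990 m.

0.990 m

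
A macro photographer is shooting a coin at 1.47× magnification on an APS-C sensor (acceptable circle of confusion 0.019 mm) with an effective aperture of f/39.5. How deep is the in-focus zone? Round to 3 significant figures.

At magnification m, DoF ≈ 2·N_eff·c/m² = 2 × 39.5 × 0.019 / 1.47² = 1.501 / 2.161 ≈ 0.695 mm.

0.695 mm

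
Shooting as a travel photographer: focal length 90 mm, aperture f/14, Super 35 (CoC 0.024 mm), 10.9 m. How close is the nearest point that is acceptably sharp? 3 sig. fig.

7.53 m

Hyperfocal distance H = f²/(N·c) + f = 90²/(14 × 0.024) + 90 = 8100/0.336 + 90 ≈ 24197.1 mm ≈ 24.20 m.
Near limit Dn = s·(H − f)/(H + s − 2f) = 10900 × (24197.1 − 90) / (24197.1 + 10900 − 2 × 90) = 10900 × 24107.1 / 34917.1 ≈ 7525.5 mm ≈ 7.53 m.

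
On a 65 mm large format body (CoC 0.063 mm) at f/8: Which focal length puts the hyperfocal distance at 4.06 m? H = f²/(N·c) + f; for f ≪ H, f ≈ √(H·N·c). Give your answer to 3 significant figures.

From H = f²/(N·c) + f, with f ≪ H: f ≈ √(H·N·c) = √(4060 × 8 × 0.063) = √2046.2 ≈ 45.24 mm.
Exact: f² + N·c·f − N·c·H = 0 ⇒ f = (−N·c + √((N·c)² + 4·N·c·H))/2 = (−0.504 + √8185.2)/2 ≈ 44.984 mm ≈ 45.0 mm.

45.0 mm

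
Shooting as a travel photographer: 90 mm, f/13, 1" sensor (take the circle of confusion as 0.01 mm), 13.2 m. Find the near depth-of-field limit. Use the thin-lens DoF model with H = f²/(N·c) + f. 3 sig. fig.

Hyperfocal distance H = f²/(N·c) + f = 90²/(13 × 0.01) + 90 = 8100/0.13 + 90 ≈ 62397.7 mm ≈ 62.40 m.
Near limit Dn = s·(H − f)/(H + s − 2f) = 13200 × (62397.7 − 90) / (62397.7 + 13200 − 2 × 90) = 13200 × 62307.7 / 75417.7 ≈ 10905 mm ≈ 10.9 m.

10.9 m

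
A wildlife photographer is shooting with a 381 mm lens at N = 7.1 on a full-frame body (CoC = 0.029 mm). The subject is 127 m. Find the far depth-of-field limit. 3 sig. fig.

155 m

Hyperfocal distance H = f²/(N·c) + f = 381²/(7.1 × 0.029) + 381 = 145161/0.2059 + 381 ≈ 705388.3 mm ≈ 705.4 m.
Far limit Df = s·(H − f)/(H − s) = 127000 × (705388.3 − 381) / (705388.3 − 127000) = 127000 × 705007.3 / 578388.3 ≈ 154802 mm ≈ 155 m.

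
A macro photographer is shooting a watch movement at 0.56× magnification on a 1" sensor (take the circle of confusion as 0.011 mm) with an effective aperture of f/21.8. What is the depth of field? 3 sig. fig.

1.53 mm

At magnification m, DoF ≈ 2·N_eff·c/m² = 2 × 21.8 × 0.011 / 0.56² = 0.4796 / 0.3136 ≈ 1.53 mm.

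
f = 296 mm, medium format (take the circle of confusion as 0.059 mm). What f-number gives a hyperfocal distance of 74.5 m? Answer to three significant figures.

Rearrange H = f²/(N·c) + f for N: N = f² / ((H − f)·c).
N = 296² / ((74500 − 296) × 0.059) = 87616 / 4378 ≈ 20.

f/20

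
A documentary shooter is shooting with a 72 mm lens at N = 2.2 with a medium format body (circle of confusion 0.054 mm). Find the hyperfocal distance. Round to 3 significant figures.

43.7 m

Hyperfocal distance H = f²/(N·c) + f = 72²/(2.2 × 0.054) + 72 = 5184/0.1188 + 72 ≈ 43708.4 mm ≈ 43.7 m.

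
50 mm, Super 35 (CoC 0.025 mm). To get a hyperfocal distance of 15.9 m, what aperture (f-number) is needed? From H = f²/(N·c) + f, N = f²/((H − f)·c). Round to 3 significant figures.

Rearrange H = f²/(N·c) + f for N: N = f² / ((H − f)·c).
N = 50² / ((15900 − 50) × 0.025) = 2500 / 396.2 ≈ 6.31.

f/6.31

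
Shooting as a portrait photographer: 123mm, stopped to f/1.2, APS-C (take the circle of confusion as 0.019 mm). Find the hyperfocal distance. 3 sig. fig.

664 m

Hyperfocal distance H = f²/(N·c) + f = 123²/(1.2 × 0.019) + 123 = 15129/0.0228 + 123 ≈ 663675.6 mm ≈ 664 m.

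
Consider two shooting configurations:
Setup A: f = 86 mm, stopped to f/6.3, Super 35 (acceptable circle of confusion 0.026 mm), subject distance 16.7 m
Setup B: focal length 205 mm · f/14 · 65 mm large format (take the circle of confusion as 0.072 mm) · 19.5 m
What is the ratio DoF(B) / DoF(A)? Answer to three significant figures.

1.62

Setup A: H = 86²/(6.3×0.026) + 86 ≈ 45238.6 mm; DoF = Df − Dn = 26422 − 12208 ≈ 14214 mm.
Setup B: H = 205²/(14×0.072) + 205 ≈ 41896.5 mm; DoF = Df − Dn = 36300 − 13331 ≈ 22969 mm.
Ratio = 22969 / 14214 ≈ 1.62.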